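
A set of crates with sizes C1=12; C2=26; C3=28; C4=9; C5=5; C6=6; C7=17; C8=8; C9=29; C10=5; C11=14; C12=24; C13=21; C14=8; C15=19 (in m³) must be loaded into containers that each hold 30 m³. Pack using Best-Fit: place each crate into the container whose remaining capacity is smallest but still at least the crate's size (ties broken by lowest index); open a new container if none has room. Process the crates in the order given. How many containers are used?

9

Put C1 (12 m³) in container 1; 18 m³ remain.
Put C2 (26 m³) in container 2; 4 m³ remain.
Put C3 (28 m³) in container 3; 2 m³ remain.
Put C4 (9 m³) in container 1; 9 m³ remain.
Put C5 (5 m³) in container 1; 4 m³ remain.
Put C6 (6 m³) in container 4; 24 m³ remain.
Put C7 (17 m³) in container 4; 7 m³ remain.
Put C8 (8 m³) in container 5; 22 m³ remain.
Put C9 (29 m³) in container 6; 1 m³ remain.
Put C10 (5 m³) in container 4; 2 m³ remain.
Put C11 (14 m³) in container 5; 8 m³ remain.
Put C12 (24 m³) in container 7; 6 m³ remain.
Put C13 (21 m³) in container 8; 9 m³ remain.
Put C14 (8 m³) in container 5; 0 m³ remain.
Put C15 (19 m³) in container 9; 11 m³ remain.
Final containers: [12,9,5] [26] [28] [6,17,5] [8,14,8] [29] [24] [21] [19].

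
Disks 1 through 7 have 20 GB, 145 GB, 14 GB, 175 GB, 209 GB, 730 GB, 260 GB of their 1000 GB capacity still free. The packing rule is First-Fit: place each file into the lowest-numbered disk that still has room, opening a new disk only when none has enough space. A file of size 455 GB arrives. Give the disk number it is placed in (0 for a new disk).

6

Disks with room: disk 6 (730 GB).
The first with room is disk 6.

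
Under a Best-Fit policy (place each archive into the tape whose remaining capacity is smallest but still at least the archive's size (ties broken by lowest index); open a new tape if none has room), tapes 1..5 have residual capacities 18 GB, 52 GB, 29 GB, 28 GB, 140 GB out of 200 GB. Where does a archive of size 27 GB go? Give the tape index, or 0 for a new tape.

4

Tapes with room: tape 2 (52 GB), tape 3 (29 GB), tape 4 (28 GB), tape 5 (140 GB).
Tightest fit is tape 4 with 28 GB free.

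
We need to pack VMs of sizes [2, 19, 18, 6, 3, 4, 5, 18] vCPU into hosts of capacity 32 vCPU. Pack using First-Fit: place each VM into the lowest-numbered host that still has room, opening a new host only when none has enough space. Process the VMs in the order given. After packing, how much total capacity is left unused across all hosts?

21

host 1: place 2 vCPU, 30 vCPU left
host 1: place 19 vCPU, 11 vCPU left
host 2: place 18 vCPU, 14 vCPU left
host 1: place 6 vCPU, 5 vCPU left
host 1: place 3 vCPU, 2 vCPU left
host 2: place 4 vCPU, 10 vCPU left
host 2: place 5 vCPU, 5 vCPU left
host 3: place 18 vCPU, 14 vCPU left
3 hosts × 32 vCPU = 96 vCPU; used 75 vCPU; unused 21 vCPU.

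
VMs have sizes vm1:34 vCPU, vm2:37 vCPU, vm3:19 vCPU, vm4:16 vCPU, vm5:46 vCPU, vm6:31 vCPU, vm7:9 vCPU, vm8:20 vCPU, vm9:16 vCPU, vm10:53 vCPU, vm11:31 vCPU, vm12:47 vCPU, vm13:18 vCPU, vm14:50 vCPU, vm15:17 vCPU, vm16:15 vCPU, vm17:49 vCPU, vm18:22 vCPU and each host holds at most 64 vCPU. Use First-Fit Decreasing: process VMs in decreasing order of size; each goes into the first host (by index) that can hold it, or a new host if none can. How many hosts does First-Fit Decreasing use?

9 hosts

Sorted descending: 53, 50, 49, 47, 46, 37, 34, 31, 31, 22, 20, 19, 18, 17, 16, 16, 15, 9.
host 1: place 53 vCPU, 11 vCPU left
host 2: place 50 vCPU, 14 vCPU left
host 3: place 49 vCPU, 15 vCPU left
host 4: place 47 vCPU, 17 vCPU left
host 5: place 46 vCPU, 18 vCPU left
host 6: place 37 vCPU, 27 vCPU left
host 7: place 34 vCPU, 30 vCPU left
host 8: place 31 vCPU, 33 vCPU left
host 8: place 31 vCPU, 2 vCPU left
host 6: place 22 vCPU, 5 vCPU left
host 7: place 20 vCPU, 10 vCPU left
host 9: place 19 vCPU, 45 vCPU left
host 5: place 18 vCPU, 0 vCPU left
host 4: place 17 vCPU, 0 vCPU left
host 9: place 16 vCPU, 29 vCPU left
host 9: place 16 vCPU, 13 vCPU left
host 3: place 15 vCPU, 0 vCPU left
host 1: place 9 vCPU, 2 vCPU left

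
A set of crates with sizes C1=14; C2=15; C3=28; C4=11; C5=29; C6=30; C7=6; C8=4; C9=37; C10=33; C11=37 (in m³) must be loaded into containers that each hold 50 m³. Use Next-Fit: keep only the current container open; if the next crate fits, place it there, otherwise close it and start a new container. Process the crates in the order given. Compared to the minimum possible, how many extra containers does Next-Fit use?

Next-Fit: [14,15] [28,11] [29] [30,6,4] [37] [33] [37] → 7 containers.
6 crates exceed 25 m³ (half the capacity), and no two of those can share a container, so at least 6 containers are needed.
An optimal packing achieves that bound: [37,11] [37,6,4] [33,15] [30,14] [29] [28] → 6 containers.
Excess: 7 − 6 = 1.

1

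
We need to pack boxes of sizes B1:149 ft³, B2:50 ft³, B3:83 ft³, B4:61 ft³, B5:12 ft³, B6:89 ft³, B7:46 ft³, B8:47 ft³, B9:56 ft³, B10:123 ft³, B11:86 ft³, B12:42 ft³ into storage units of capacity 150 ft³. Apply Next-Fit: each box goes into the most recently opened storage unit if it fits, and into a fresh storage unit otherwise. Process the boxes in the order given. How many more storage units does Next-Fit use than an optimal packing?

Next-Fit: [149] [50,83] [61,12] [89,46] [47,56] [123] [86,42] → 7 storage units.
Total size 844 ft³; any packing needs at least ⌈844/150⌉ = 6 storage units.
An optimal packing achieves that bound: [149] [123,12] [89,61] [86,56] [83,50] [47,46,42] → 6 storage units.
Excess: 7 − 6 = 1.

1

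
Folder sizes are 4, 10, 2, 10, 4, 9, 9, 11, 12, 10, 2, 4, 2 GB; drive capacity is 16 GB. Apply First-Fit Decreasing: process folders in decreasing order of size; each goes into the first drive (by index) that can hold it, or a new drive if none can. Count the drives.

Sorted descending: 12, 11, 10, 10, 10, 9, 9, 4, 4, 4, 2, 2, 2.
drive 1: place 12 GB, 4 GB left
drive 2: place 11 GB, 5 GB left
drive 3: place 10 GB, 6 GB left
drive 4: place 10 GB, 6 GB left
drive 5: place 10 GB, 6 GB left
drive 6: place 9 GB, 7 GB left
drive 7: place 9 GB, 7 GB left
drive 1: place 4 GB, 0 GB left
drive 2: place 4 GB, 1 GB left
drive 3: place 4 GB, 2 GB left
drive 3: place 2 GB, 0 GB left
drive 4: place 2 GB, 4 GB left
drive 4: place 2 GB, 2 GB left
Final drives: [12,4] [11,4] [10,4,2] [10,2,2] [10] [9] [9].

7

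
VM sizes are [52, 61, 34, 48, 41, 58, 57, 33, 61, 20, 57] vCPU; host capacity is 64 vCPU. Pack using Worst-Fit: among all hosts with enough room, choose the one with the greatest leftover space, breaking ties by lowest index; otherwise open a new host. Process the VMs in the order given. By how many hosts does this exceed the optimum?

0

Worst-Fit: [52] [61] [34] [48] [41] [58] [57] [33,20] [61] [57] → 10 hosts.
10 VMs exceed 32 vCPU (half the capacity), and no two of those can share a host, so at least 10 hosts are needed.
So 10 is already optimal.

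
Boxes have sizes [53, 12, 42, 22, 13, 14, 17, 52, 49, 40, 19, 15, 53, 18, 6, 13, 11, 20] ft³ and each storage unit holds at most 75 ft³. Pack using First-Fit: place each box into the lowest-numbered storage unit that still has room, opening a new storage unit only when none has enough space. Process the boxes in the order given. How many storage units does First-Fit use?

7

storage unit 1: place 53 ft³, 22 ft³ left
storage unit 1: place 12 ft³, 10 ft³ left
storage unit 2: place 42 ft³, 33 ft³ left
storage unit 2: place 22 ft³, 11 ft³ left
storage unit 3: place 13 ft³, 62 ft³ left
storage unit 3: place 14 ft³, 48 ft³ left
storage unit 3: place 17 ft³, 31 ft³ left
storage unit 4: place 52 ft³, 23 ft³ left
storage unit 5: place 49 ft³, 26 ft³ left
storage unit 6: place 40 ft³, 35 ft³ left
storage unit 3: place 19 ft³, 12 ft³ left
storage unit 4: place 15 ft³, 8 ft³ left
storage unit 7: place 53 ft³, 22 ft³ left
storage unit 5: place 18 ft³, 8 ft³ left
storage unit 1: place 6 ft³, 4 ft³ left
storage unit 6: place 13 ft³, 22 ft³ left
storage unit 2: place 11 ft³, 0 ft³ left
storage unit 6: place 20 ft³, 2 ft³ left
Final storage units: [53,12,6] [42,22,11] [13,14,17,19] [52,15] [49,18] [40,13,20] [53].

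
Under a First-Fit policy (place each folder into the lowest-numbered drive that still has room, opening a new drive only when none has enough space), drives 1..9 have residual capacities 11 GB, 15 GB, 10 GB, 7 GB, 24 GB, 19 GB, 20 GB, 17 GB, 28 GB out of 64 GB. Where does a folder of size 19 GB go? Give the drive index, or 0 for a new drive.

Drives with room: drive 5 (24 GB), drive 6 (19 GB), drive 7 (20 GB), drive 9 (28 GB).
The first with room is drive 5.

5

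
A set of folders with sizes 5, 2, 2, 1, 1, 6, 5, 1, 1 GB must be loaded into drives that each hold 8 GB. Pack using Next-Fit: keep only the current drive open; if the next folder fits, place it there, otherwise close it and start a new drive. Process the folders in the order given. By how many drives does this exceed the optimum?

Next-Fit: [5,2] [2,1,1] [6] [5,1,1] → 4 drives.
Total size 24 GB; any packing needs at least ⌈24/8⌉ = 3 drives.
An optimal packing achieves that bound: [6,2] [5,2,1] [5,1,1,1] → 3 drives.
Excess: 4 − 3 = 1.

1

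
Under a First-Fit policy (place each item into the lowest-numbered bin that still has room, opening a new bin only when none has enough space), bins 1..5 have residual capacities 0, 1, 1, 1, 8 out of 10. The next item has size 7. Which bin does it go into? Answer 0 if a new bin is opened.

5

Bins with room: bin 5 (8).
The first with room is bin 5.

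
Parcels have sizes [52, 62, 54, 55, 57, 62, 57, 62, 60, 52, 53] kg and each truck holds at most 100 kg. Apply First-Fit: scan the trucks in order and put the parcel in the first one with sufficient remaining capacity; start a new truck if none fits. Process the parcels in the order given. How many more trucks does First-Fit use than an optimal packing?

First-Fit: [52] [62] [54] [55] [57] [62] [57] [62] [60] [52] [53] → 11 trucks.
11 parcels exceed 50 kg (half the capacity), and no two of those can share a truck, so at least 11 trucks are needed.
So 11 is already optimal.

0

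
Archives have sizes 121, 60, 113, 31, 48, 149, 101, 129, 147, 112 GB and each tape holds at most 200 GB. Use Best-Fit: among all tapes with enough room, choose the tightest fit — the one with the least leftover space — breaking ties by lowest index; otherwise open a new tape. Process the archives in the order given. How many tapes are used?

121 GB → tape 1 (remaining 79 GB)
60 GB → tape 1 (remaining 19 GB)
113 GB → tape 2 (remaining 87 GB)
31 GB → tape 2 (remaining 56 GB)
48 GB → tape 2 (remaining 8 GB)
149 GB → tape 3 (remaining 51 GB)
101 GB → tape 4 (remaining 99 GB)
129 GB → tape 5 (remaining 71 GB)
147 GB → tape 6 (remaining 53 GB)
112 GB → tape 7 (remaining 88 GB)

7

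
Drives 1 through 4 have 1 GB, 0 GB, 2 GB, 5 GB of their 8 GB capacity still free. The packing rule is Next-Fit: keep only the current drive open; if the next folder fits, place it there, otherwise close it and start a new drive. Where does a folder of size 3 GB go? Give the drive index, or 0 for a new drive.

Next-Fit only looks at drive 4, which has 5 GB free.
3 GB fits there.

4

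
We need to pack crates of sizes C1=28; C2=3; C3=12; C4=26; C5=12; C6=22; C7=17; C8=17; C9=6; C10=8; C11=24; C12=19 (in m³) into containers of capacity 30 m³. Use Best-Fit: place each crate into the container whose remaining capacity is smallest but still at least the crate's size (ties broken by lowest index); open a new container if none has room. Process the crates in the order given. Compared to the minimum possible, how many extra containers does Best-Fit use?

1

Best-Fit: [28] [3,12,12] [26] [22,6] [17,8] [17] [24] [19] → 8 containers.
Total size 194 m³; any packing needs at least ⌈194/30⌉ = 7 containers.
An optimal packing achieves that bound: [28] [26,3] [24,6] [22,8] [19] [17,12] [17,12] → 7 containers.
Excess: 8 − 7 = 1.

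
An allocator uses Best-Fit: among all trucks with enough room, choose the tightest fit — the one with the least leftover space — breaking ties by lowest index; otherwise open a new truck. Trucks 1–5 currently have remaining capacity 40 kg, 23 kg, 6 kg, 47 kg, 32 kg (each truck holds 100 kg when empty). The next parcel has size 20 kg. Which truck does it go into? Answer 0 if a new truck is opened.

Trucks with room: truck 1 (40 kg), truck 2 (23 kg), truck 4 (47 kg), truck 5 (32 kg).
Tightest fit is truck 2 with 23 kg free.

2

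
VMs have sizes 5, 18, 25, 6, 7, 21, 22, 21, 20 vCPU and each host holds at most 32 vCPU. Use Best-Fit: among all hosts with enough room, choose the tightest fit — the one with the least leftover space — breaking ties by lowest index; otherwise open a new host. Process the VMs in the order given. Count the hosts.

6 hosts

Put 5 vCPU in host 1; 27 vCPU remain.
Put 18 vCPU in host 1; 9 vCPU remain.
Put 25 vCPU in host 2; 7 vCPU remain.
Put 6 vCPU in host 2; 1 vCPU remain.
Put 7 vCPU in host 1; 2 vCPU remain.
Put 21 vCPU in host 3; 11 vCPU remain.
Put 22 vCPU in host 4; 10 vCPU remain.
Put 21 vCPU in host 5; 11 vCPU remain.
Put 20 vCPU in host 6; 12 vCPU remain.
Final hosts: [5,18,7] [25,6] [21] [22] [21] [20].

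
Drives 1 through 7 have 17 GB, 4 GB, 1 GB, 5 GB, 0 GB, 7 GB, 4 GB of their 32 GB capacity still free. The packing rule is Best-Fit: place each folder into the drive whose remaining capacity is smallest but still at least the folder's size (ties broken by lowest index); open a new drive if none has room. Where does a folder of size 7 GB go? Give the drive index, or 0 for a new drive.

6

Drives with room: drive 1 (17 GB), drive 6 (7 GB).
Tightest fit is drive 6 with 7 GB free.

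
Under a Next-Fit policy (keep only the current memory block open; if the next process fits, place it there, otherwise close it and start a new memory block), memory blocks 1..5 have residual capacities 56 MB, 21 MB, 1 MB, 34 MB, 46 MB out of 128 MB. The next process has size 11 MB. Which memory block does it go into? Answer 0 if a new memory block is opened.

Next-Fit only looks at memory block 5, which has 46 MB free.
11 MB fits there.

5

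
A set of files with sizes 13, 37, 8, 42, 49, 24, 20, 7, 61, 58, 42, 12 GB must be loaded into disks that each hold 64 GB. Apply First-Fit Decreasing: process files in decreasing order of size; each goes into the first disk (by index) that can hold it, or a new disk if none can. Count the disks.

7

Sorted descending: 61, 58, 49, 42, 42, 37, 24, 20, 13, 12, 8, 7.
disk 1: place 61 GB, 3 GB left
disk 2: place 58 GB, 6 GB left
disk 3: place 49 GB, 15 GB left
disk 4: place 42 GB, 22 GB left
disk 5: place 42 GB, 22 GB left
disk 6: place 37 GB, 27 GB left
disk 6: place 24 GB, 3 GB left
disk 4: place 20 GB, 2 GB left
disk 3: place 13 GB, 2 GB left
disk 5: place 12 GB, 10 GB left
disk 5: place 8 GB, 2 GB left
disk 7: place 7 GB, 57 GB left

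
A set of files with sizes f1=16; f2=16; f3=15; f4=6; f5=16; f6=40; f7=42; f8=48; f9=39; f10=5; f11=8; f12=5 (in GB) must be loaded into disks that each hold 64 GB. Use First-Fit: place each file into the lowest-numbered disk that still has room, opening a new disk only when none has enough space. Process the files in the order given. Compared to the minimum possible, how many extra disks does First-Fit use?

First-Fit: [16,16,15,6,5,5] [16,40,8] [42] [48] [39] → 5 disks.
Total size 256 GB; any packing needs at least ⌈256/64⌉ = 4 disks.
An optimal packing achieves that bound: [48,16] [42,16,6] [40,16,8] [39,15,5,5] → 4 disks.
Excess: 5 − 4 = 1.

1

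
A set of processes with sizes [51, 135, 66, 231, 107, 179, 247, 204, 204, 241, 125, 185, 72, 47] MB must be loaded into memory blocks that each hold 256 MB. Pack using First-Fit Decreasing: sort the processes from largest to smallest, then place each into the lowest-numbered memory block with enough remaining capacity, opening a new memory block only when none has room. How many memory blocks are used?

Sorted descending: 247, 241, 231, 204, 204, 185, 179, 135, 125, 107, 72, 66, 51, 47.
247 MB → memory block 1 (remaining 9 MB)
241 MB → memory block 2 (remaining 15 MB)
231 MB → memory block 3 (remaining 25 MB)
204 MB → memory block 4 (remaining 52 MB)
204 MB → memory block 5 (remaining 52 MB)
185 MB → memory block 6 (remaining 71 MB)
179 MB → memory block 7 (remaining 77 MB)
135 MB → memory block 8 (remaining 121 MB)
125 MB → memory block 9 (remaining 131 MB)
107 MB → memory block 8 (remaining 14 MB)
72 MB → memory block 7 (remaining 5 MB)
66 MB → memory block 6 (remaining 5 MB)
51 MB → memory block 4 (remaining 1 MB)
47 MB → memory block 5 (remaining 5 MB)

9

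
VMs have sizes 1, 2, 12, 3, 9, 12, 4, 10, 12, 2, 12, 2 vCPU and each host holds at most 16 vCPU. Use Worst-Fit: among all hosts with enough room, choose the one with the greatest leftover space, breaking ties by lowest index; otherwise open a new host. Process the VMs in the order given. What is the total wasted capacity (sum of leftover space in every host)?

Put 1 vCPU in host 1; 15 vCPU remain.
Put 2 vCPU in host 1; 13 vCPU remain.
Put 12 vCPU in host 1; 1 vCPU remain.
Put 3 vCPU in host 2; 13 vCPU remain.
Put 9 vCPU in host 2; 4 vCPU remain.
Put 12 vCPU in host 3; 4 vCPU remain.
Put 4 vCPU in host 2; 0 vCPU remain.
Put 10 vCPU in host 4; 6 vCPU remain.
Put 12 vCPU in host 5; 4 vCPU remain.
Put 2 vCPU in host 4; 4 vCPU remain.
Put 12 vCPU in host 6; 4 vCPU remain.
Put 2 vCPU in host 3; 2 vCPU remain.
6 hosts × 16 vCPU = 96 vCPU; used 81 vCPU; unused 15 vCPU.

15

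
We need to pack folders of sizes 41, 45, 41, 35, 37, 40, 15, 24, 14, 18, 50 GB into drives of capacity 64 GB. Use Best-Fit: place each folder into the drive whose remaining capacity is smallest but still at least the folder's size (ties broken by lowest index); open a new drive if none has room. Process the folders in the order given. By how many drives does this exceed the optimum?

Best-Fit: [41,14] [45,15] [41,18] [35] [37] [40,24] [50] → 7 drives.
7 folders exceed 32 GB (half the capacity), and no two of those can share a drive, so at least 7 drives are needed.
So 7 is already optimal.

0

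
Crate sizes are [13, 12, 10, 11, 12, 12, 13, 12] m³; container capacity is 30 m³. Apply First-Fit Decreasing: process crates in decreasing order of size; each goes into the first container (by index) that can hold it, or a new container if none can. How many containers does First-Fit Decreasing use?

4

Sorted descending: 13, 13, 12, 12, 12, 12, 11, 10.
13 m³ → container 1 (remaining 17 m³)
13 m³ → container 1 (remaining 4 m³)
12 m³ → container 2 (remaining 18 m³)
12 m³ → container 2 (remaining 6 m³)
12 m³ → container 3 (remaining 18 m³)
12 m³ → container 3 (remaining 6 m³)
11 m³ → container 4 (remaining 19 m³)
10 m³ → container 4 (remaining 9 m³)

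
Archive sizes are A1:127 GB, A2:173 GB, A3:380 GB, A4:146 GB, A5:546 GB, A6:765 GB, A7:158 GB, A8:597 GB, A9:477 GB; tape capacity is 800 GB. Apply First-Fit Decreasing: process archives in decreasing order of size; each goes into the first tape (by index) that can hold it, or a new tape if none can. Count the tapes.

Sorted descending: 765, 597, 546, 477, 380, 173, 158, 146, 127.
Put 765 GB in tape 1; 35 GB remain.
Put 597 GB in tape 2; 203 GB remain.
Put 546 GB in tape 3; 254 GB remain.
Put 477 GB in tape 4; 323 GB remain.
Put 380 GB in tape 5; 420 GB remain.
Put 173 GB in tape 2; 30 GB remain.
Put 158 GB in tape 3; 96 GB remain.
Put 146 GB in tape 4; 177 GB remain.
Put 127 GB in tape 4; 50 GB remain.
Final tapes: [765] [597,173] [546,158] [477,146,127] [380].

5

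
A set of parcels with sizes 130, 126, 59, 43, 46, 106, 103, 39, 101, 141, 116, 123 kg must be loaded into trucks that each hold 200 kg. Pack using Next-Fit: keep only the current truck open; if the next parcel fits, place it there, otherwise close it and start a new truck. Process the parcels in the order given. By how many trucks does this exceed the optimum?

Next-Fit: [130] [126,59] [43,46,106] [103,39] [101] [141] [116] [123] → 8 trucks.
8 parcels exceed 100 kg (half the capacity), and no two of those can share a truck, so at least 8 trucks are needed.
So 8 is already optimal.

0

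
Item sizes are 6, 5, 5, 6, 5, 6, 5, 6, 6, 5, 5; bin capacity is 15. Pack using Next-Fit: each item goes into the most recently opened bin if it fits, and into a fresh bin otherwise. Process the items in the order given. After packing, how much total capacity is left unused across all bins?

30

bin 1: place 6, 9 left
bin 1: place 5, 4 left
bin 2: place 5, 10 left
bin 2: place 6, 4 left
bin 3: place 5, 10 left
bin 3: place 6, 4 left
bin 4: place 5, 10 left
bin 4: place 6, 4 left
bin 5: place 6, 9 left
bin 5: place 5, 4 left
bin 6: place 5, 10 left
6 bins × 15 = 90; used 60; unused 30.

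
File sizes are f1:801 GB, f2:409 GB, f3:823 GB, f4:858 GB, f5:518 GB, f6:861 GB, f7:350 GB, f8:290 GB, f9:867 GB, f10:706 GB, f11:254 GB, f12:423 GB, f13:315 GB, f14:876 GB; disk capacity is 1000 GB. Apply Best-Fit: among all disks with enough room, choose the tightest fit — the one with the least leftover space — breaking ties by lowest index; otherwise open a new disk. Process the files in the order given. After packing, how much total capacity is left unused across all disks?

Put f1 (801 GB) in disk 1; 199 GB remain.
Put f2 (409 GB) in disk 2; 591 GB remain.
Put f3 (823 GB) in disk 3; 177 GB remain.
Put f4 (858 GB) in disk 4; 142 GB remain.
Put f5 (518 GB) in disk 2; 73 GB remain.
Put f6 (861 GB) in disk 5; 139 GB remain.
Put f7 (350 GB) in disk 6; 650 GB remain.
Put f8 (290 GB) in disk 6; 360 GB remain.
Put f9 (867 GB) in disk 7; 133 GB remain.
Put f10 (706 GB) in disk 8; 294 GB remain.
Put f11 (254 GB) in disk 8; 40 GB remain.
Put f12 (423 GB) in disk 9; 577 GB remain.
Put f13 (315 GB) in disk 6; 45 GB remain.
Put f14 (876 GB) in disk 10; 124 GB remain.
10 disks × 1000 GB = 10000 GB; used 8351 GB; unused 1649 GB.

1649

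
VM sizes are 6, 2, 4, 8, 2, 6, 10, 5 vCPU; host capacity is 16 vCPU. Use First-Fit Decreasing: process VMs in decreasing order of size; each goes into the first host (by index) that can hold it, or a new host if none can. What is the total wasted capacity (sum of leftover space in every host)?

Sorted descending: 10, 8, 6, 6, 5, 4, 2, 2.
10 vCPU → host 1 (remaining 6 vCPU)
8 vCPU → host 2 (remaining 8 vCPU)
6 vCPU → host 1 (remaining 0 vCPU)
6 vCPU → host 2 (remaining 2 vCPU)
5 vCPU → host 3 (remaining 11 vCPU)
4 vCPU → host 3 (remaining 7 vCPU)
2 vCPU → host 2 (remaining 0 vCPU)
2 vCPU → host 3 (remaining 5 vCPU)
3 hosts × 16 vCPU = 48 vCPU; used 43 vCPU; unused 5 vCPU.

5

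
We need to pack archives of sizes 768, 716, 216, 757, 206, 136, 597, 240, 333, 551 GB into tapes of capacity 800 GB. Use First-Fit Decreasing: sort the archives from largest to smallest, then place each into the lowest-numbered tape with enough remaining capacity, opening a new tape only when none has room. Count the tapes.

6 tapes

Sorted descending: 768, 757, 716, 597, 551, 333, 240, 216, 206, 136.
768 GB → tape 1 (remaining 32 GB)
757 GB → tape 2 (remaining 43 GB)
716 GB → tape 3 (remaining 84 GB)
597 GB → tape 4 (remaining 203 GB)
551 GB → tape 5 (remaining 249 GB)
333 GB → tape 6 (remaining 467 GB)
240 GB → tape 5 (remaining 9 GB)
216 GB → tape 6 (remaining 251 GB)
206 GB → tape 6 (remaining 45 GB)
136 GB → tape 4 (remaining 67 GB)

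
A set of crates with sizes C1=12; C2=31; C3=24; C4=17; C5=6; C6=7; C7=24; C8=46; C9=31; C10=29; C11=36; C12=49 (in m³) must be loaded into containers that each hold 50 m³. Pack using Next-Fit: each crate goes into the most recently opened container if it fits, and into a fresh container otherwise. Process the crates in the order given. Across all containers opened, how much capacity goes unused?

88

C1 (12 m³) → container 1 (remaining 38 m³)
C2 (31 m³) → container 1 (remaining 7 m³)
C3 (24 m³) → container 2 (remaining 26 m³)
C4 (17 m³) → container 2 (remaining 9 m³)
C5 (6 m³) → container 2 (remaining 3 m³)
C6 (7 m³) → container 3 (remaining 43 m³)
C7 (24 m³) → container 3 (remaining 19 m³)
C8 (46 m³) → container 4 (remaining 4 m³)
C9 (31 m³) → container 5 (remaining 19 m³)
C10 (29 m³) → container 6 (remaining 21 m³)
C11 (36 m³) → container 7 (remaining 14 m³)
C12 (49 m³) → container 8 (remaining 1 m³)
8 containers × 50 m³ = 400 m³; used 312 m³; unused 88 m³.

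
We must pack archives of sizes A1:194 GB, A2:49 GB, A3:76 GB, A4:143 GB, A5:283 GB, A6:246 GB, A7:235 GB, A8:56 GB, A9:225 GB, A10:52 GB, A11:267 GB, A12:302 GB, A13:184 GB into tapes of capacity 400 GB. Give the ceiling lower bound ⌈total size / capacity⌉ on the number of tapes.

Total size = 194 + 49 + 76 + 143 + 283 + 246 + 235 + 56 + 225 + 52 + 267 + 302 + 184 = 2312 GB.
⌈2312 / 400⌉ = 6.

6 tapes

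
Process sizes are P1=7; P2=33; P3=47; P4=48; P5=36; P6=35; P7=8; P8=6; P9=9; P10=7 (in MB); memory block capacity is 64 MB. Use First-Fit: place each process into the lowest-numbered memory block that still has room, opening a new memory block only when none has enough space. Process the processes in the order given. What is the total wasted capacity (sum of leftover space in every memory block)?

P1 (7 MB) → memory block 1 (remaining 57 MB)
P2 (33 MB) → memory block 1 (remaining 24 MB)
P3 (47 MB) → memory block 2 (remaining 17 MB)
P4 (48 MB) → memory block 3 (remaining 16 MB)
P5 (36 MB) → memory block 4 (remaining 28 MB)
P6 (35 MB) → memory block 5 (remaining 29 MB)
P7 (8 MB) → memory block 1 (remaining 16 MB)
P8 (6 MB) → memory block 1 (remaining 10 MB)
P9 (9 MB) → memory block 1 (remaining 1 MB)
P10 (7 MB) → memory block 2 (remaining 10 MB)
5 memory blocks × 64 MB = 320 MB; used 236 MB; unused 84 MB.

84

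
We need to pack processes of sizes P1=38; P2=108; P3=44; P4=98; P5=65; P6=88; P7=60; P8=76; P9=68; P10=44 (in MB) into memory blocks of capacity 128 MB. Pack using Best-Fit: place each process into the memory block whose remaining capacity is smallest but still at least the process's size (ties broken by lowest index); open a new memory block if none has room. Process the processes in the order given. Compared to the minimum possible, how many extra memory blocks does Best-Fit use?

Best-Fit: [38,44,44] [108] [98] [65,60] [88] [76] [68] → 7 memory blocks.
Total size 689 MB; any packing needs at least ⌈689/128⌉ = 6 memory blocks.
An optimal packing achieves that bound: [108] [98] [88,38] [76,44] [68,60] [65,44] → 6 memory blocks.
Excess: 7 − 6 = 1.

1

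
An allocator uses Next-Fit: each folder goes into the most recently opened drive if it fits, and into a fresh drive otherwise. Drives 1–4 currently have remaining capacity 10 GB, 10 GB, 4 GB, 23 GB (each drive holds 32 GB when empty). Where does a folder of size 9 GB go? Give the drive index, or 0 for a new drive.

4

Next-Fit only looks at drive 4, which has 23 GB free.
9 GB fits there.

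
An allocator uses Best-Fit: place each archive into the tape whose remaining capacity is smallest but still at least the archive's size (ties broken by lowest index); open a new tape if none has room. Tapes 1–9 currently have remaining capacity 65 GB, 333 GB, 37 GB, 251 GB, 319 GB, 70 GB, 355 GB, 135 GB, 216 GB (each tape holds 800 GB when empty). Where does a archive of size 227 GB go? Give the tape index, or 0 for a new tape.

4

Tapes with room: tape 2 (333 GB), tape 4 (251 GB), tape 5 (319 GB), tape 7 (355 GB).
Tightest fit is tape 4 with 251 GB free.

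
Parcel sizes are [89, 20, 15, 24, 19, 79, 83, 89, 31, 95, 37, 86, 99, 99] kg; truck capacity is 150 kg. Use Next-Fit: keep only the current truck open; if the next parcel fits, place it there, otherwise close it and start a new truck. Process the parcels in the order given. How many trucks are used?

truck 1: place 89 kg, 61 kg left
truck 1: place 20 kg, 41 kg left
truck 1: place 15 kg, 26 kg left
truck 1: place 24 kg, 2 kg left
truck 2: place 19 kg, 131 kg left
truck 2: place 79 kg, 52 kg left
truck 3: place 83 kg, 67 kg left
truck 4: place 89 kg, 61 kg left
truck 4: place 31 kg, 30 kg left
truck 5: place 95 kg, 55 kg left
truck 5: place 37 kg, 18 kg left
truck 6: place 86 kg, 64 kg left
truck 7: place 99 kg, 51 kg left
truck 8: place 99 kg, 51 kg left
Final trucks: [89,20,15,24] [19,79] [83] [89,31] [95,37] [86] [99] [99].

8 trucks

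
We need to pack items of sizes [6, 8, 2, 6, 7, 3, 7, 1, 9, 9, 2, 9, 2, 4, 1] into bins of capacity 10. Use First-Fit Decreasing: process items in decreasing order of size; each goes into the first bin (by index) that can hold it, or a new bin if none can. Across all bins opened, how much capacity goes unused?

4

Sorted descending: 9, 9, 9, 8, 7, 7, 6, 6, 4, 3, 2, 2, 2, 1, 1.
Put 9 in bin 1; 1 remain.
Put 9 in bin 2; 1 remain.
Put 9 in bin 3; 1 remain.
Put 8 in bin 4; 2 remain.
Put 7 in bin 5; 3 remain.
Put 7 in bin 6; 3 remain.
Put 6 in bin 7; 4 remain.
Put 6 in bin 8; 4 remain.
Put 4 in bin 7; 0 remain.
Put 3 in bin 5; 0 remain.
Put 2 in bin 4; 0 remain.
Put 2 in bin 6; 1 remain.
Put 2 in bin 8; 2 remain.
Put 1 in bin 1; 0 remain.
Put 1 in bin 2; 0 remain.
8 bins × 10 = 80; used 76; unused 4.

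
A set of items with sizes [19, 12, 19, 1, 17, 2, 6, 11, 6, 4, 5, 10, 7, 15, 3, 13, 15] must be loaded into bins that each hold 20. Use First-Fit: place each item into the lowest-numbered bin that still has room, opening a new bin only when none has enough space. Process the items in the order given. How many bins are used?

9

Put 19 in bin 1; 1 remain.
Put 12 in bin 2; 8 remain.
Put 19 in bin 3; 1 remain.
Put 1 in bin 1; 0 remain.
Put 17 in bin 4; 3 remain.
Put 2 in bin 2; 6 remain.
Put 6 in bin 2; 0 remain.
Put 11 in bin 5; 9 remain.
Put 6 in bin 5; 3 remain.
Put 4 in bin 6; 16 remain.
Put 5 in bin 6; 11 remain.
Put 10 in bin 6; 1 remain.
Put 7 in bin 7; 13 remain.
Put 15 in bin 8; 5 remain.
Put 3 in bin 4; 0 remain.
Put 13 in bin 7; 0 remain.
Put 15 in bin 9; 5 remain.
Final bins: [19,1] [12,2,6] [19] [17,3] [11,6] [4,5,10] [7,13] [15] [15].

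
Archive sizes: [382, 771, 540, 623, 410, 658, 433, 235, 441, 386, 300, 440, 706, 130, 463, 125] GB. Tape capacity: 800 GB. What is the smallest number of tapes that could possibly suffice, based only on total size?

9

Total size = 382 + 771 + 540 + 623 + 410 + 658 + 433 + 235 + 441 + 386 + 300 + 440 + 706 + 130 + 463 + 125 = 7043 GB.
⌈7043 / 800⌉ = 9.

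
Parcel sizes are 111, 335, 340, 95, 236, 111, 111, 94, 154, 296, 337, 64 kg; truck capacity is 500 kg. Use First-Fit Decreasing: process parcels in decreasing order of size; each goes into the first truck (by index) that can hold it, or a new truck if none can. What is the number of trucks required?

Sorted descending: 340, 337, 335, 296, 236, 154, 111, 111, 111, 95, 94, 64.
340 kg → truck 1 (remaining 160 kg)
337 kg → truck 2 (remaining 163 kg)
335 kg → truck 3 (remaining 165 kg)
296 kg → truck 4 (remaining 204 kg)
236 kg → truck 5 (remaining 264 kg)
154 kg → truck 1 (remaining 6 kg)
111 kg → truck 2 (remaining 52 kg)
111 kg → truck 3 (remaining 54 kg)
111 kg → truck 4 (remaining 93 kg)
95 kg → truck 5 (remaining 169 kg)
94 kg → truck 5 (remaining 75 kg)
64 kg → truck 4 (remaining 29 kg)
Final trucks: [340,154] [337,111] [335,111] [296,111,64] [236,95,94].

5 trucks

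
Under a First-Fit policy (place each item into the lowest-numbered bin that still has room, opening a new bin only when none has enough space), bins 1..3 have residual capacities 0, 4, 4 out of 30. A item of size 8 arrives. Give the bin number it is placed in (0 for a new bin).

0

No bin has ≥ 8 free, so a new bin is opened.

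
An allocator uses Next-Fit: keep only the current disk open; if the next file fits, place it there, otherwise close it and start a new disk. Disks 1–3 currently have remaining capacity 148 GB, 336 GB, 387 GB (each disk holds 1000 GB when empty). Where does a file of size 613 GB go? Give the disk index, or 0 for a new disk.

0

Next-Fit only looks at disk 3, which has 387 GB free.
613 GB does not fit, so a new disk is opened.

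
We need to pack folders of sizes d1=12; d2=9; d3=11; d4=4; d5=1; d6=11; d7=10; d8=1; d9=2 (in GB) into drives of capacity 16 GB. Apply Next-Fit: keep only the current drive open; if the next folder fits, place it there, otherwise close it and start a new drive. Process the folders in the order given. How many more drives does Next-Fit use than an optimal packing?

Next-Fit: [12] [9] [11,4,1] [11] [10,1,2] → 5 drives.
5 folders exceed 8 GB (half the capacity), and no two of those can share a drive, so at least 5 drives are needed.
So 5 is already optimal.

0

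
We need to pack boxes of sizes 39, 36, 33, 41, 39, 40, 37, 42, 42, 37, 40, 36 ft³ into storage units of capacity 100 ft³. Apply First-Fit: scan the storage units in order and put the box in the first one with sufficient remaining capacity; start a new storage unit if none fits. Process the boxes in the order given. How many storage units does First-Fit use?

storage unit 1: place 39 ft³, 61 ft³ left
storage unit 1: place 36 ft³, 25 ft³ left
storage unit 2: place 33 ft³, 67 ft³ left
storage unit 2: place 41 ft³, 26 ft³ left
storage unit 3: place 39 ft³, 61 ft³ left
storage unit 3: place 40 ft³, 21 ft³ left
storage unit 4: place 37 ft³, 63 ft³ left
storage unit 4: place 42 ft³, 21 ft³ left
storage unit 5: place 42 ft³, 58 ft³ left
storage unit 5: place 37 ft³, 21 ft³ left
storage unit 6: place 40 ft³, 60 ft³ left
storage unit 6: place 36 ft³, 24 ft³ left
Final storage units: [39,36] [33,41] [39,40] [37,42] [42,37] [40,36].

6 storage units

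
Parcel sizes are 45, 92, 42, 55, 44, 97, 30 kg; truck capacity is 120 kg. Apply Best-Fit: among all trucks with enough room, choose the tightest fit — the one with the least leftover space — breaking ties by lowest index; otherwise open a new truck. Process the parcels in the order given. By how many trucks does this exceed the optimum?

0

Best-Fit: [45,42,30] [92] [55,44] [97] → 4 trucks.
Total size 405 kg; any packing needs at least ⌈405/120⌉ = 4 trucks.
So 4 is already optimal.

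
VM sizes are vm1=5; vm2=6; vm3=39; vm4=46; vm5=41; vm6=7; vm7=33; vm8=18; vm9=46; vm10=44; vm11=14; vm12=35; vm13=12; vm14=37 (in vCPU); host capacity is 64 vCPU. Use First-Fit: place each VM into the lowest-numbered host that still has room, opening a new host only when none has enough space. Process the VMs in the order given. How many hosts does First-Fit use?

8 hosts

vm1 (5 vCPU) → host 1 (remaining 59 vCPU)
vm2 (6 vCPU) → host 1 (remaining 53 vCPU)
vm3 (39 vCPU) → host 1 (remaining 14 vCPU)
vm4 (46 vCPU) → host 2 (remaining 18 vCPU)
vm5 (41 vCPU) → host 3 (remaining 23 vCPU)
vm6 (7 vCPU) → host 1 (remaining 7 vCPU)
vm7 (33 vCPU) → host 4 (remaining 31 vCPU)
vm8 (18 vCPU) → host 2 (remaining 0 vCPU)
vm9 (46 vCPU) → host 5 (remaining 18 vCPU)
vm10 (44 vCPU) → host 6 (remaining 20 vCPU)
vm11 (14 vCPU) → host 3 (remaining 9 vCPU)
vm12 (35 vCPU) → host 7 (remaining 29 vCPU)
vm13 (12 vCPU) → host 4 (remaining 19 vCPU)
vm14 (37 vCPU) → host 8 (remaining 27 vCPU)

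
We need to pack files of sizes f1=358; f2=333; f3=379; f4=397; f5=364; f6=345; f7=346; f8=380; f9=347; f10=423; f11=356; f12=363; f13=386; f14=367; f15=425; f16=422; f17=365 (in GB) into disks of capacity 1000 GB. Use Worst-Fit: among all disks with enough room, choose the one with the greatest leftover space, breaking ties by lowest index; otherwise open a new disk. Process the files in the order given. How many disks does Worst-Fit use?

9

Put f1 (358 GB) in disk 1; 642 GB remain.
Put f2 (333 GB) in disk 1; 309 GB remain.
Put f3 (379 GB) in disk 2; 621 GB remain.
Put f4 (397 GB) in disk 2; 224 GB remain.
Put f5 (364 GB) in disk 3; 636 GB remain.
Put f6 (345 GB) in disk 3; 291 GB remain.
Put f7 (346 GB) in disk 4; 654 GB remain.
Put f8 (380 GB) in disk 4; 274 GB remain.
Put f9 (347 GB) in disk 5; 653 GB remain.
Put f10 (423 GB) in disk 5; 230 GB remain.
Put f11 (356 GB) in disk 6; 644 GB remain.
Put f12 (363 GB) in disk 6; 281 GB remain.
Put f13 (386 GB) in disk 7; 614 GB remain.
Put f14 (367 GB) in disk 7; 247 GB remain.
Put f15 (425 GB) in disk 8; 575 GB remain.
Put f16 (422 GB) in disk 8; 153 GB remain.
Put f17 (365 GB) in disk 9; 635 GB remain.
Final disks: [358,333] [379,397] [364,345] [346,380] [347,423] [356,363] [386,367] [425,422] [365].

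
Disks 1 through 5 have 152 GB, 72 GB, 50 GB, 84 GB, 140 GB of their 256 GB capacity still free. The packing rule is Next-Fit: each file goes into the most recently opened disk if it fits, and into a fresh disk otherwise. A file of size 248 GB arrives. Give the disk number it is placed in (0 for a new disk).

Next-Fit only looks at disk 5, which has 140 GB free.
248 GB does not fit, so a new disk is opened.

0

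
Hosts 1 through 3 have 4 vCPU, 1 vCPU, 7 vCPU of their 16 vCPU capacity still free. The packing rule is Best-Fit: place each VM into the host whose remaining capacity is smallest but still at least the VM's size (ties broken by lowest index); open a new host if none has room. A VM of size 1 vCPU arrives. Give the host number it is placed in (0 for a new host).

Hosts with room: host 1 (4 vCPU), host 2 (1 vCPU), host 3 (7 vCPU).
Tightest fit is host 2 with 1 vCPU free.

2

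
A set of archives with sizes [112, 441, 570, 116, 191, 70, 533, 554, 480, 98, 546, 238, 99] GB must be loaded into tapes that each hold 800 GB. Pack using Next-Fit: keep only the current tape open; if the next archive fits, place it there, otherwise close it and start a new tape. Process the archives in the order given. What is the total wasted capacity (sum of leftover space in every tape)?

1552

tape 1: place 112 GB, 688 GB left
tape 1: place 441 GB, 247 GB left
tape 2: place 570 GB, 230 GB left
tape 2: place 116 GB, 114 GB left
tape 3: place 191 GB, 609 GB left
tape 3: place 70 GB, 539 GB left
tape 3: place 533 GB, 6 GB left
tape 4: place 554 GB, 246 GB left
tape 5: place 480 GB, 320 GB left
tape 5: place 98 GB, 222 GB left
tape 6: place 546 GB, 254 GB left
tape 6: place 238 GB, 16 GB left
tape 7: place 99 GB, 701 GB left
7 tapes × 800 GB = 5600 GB; used 4048 GB; unused 1552 GB.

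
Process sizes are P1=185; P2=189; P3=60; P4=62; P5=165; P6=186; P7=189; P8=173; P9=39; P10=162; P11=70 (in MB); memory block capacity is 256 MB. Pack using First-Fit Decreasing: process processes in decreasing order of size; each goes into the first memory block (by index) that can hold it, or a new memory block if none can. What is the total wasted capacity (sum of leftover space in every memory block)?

312

Sorted descending: 189, 189, 186, 185, 173, 165, 162, 70, 62, 60, 39.
189 MB → memory block 1 (remaining 67 MB)
189 MB → memory block 2 (remaining 67 MB)
186 MB → memory block 3 (remaining 70 MB)
185 MB → memory block 4 (remaining 71 MB)
173 MB → memory block 5 (remaining 83 MB)
165 MB → memory block 6 (remaining 91 MB)
162 MB → memory block 7 (remaining 94 MB)
70 MB → memory block 3 (remaining 0 MB)
62 MB → memory block 1 (remaining 5 MB)
60 MB → memory block 2 (remaining 7 MB)
39 MB → memory block 4 (remaining 32 MB)
7 memory blocks × 256 MB = 1792 MB; used 1480 MB; unused 312 MB.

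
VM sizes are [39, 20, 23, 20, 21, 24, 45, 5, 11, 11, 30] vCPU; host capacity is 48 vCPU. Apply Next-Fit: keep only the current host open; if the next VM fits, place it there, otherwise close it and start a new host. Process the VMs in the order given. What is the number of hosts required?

Put 39 vCPU in host 1; 9 vCPU remain.
Put 20 vCPU in host 2; 28 vCPU remain.
Put 23 vCPU in host 2; 5 vCPU remain.
Put 20 vCPU in host 3; 28 vCPU remain.
Put 21 vCPU in host 3; 7 vCPU remain.
Put 24 vCPU in host 4; 24 vCPU remain.
Put 45 vCPU in host 5; 3 vCPU remain.
Put 5 vCPU in host 6; 43 vCPU remain.
Put 11 vCPU in host 6; 32 vCPU remain.
Put 11 vCPU in host 6; 21 vCPU remain.
Put 30 vCPU in host 7; 18 vCPU remain.
Final hosts: [39] [20,23] [20,21] [24] [45] [5,11,11] [30].

7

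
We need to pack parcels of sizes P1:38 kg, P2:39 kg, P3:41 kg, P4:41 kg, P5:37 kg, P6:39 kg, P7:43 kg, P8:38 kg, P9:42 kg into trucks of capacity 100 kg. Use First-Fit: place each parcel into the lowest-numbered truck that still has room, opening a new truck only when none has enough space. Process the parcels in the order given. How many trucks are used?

5

Put P1 (38 kg) in truck 1; 62 kg remain.
Put P2 (39 kg) in truck 1; 23 kg remain.
Put P3 (41 kg) in truck 2; 59 kg remain.
Put P4 (41 kg) in truck 2; 18 kg remain.
Put P5 (37 kg) in truck 3; 63 kg remain.
Put P6 (39 kg) in truck 3; 24 kg remain.
Put P7 (43 kg) in truck 4; 57 kg remain.
Put P8 (38 kg) in truck 4; 19 kg remain.
Put P9 (42 kg) in truck 5; 58 kg remain.
Final trucks: [38,39] [41,41] [37,39] [43,38] [42].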